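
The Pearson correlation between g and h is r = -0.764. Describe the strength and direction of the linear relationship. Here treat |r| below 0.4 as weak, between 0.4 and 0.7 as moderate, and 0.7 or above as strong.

r = -0.764 < 0 so the relationship is negative.
|r| = 0.764, which falls in the strong range.

strong negative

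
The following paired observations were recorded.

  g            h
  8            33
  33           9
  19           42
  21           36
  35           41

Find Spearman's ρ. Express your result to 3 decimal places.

Rank g: 1, 4, 2, 3, 5
Rank h: 2, 1, 5, 3, 4
d = rank(g) − rank(h): -1, 3, -3, 0, 1; Σd² = 20
ρ = 1 − 6Σd² / [n(n²−1)] = 1 − 6×20 / (5×24) = 1 − 120/120 ≈ 0.000

0.000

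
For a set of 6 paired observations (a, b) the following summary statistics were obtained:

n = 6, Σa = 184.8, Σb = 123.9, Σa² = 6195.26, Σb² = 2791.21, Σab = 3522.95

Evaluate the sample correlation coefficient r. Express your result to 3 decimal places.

r = (nΣab − ΣaΣb) / √[(nΣa² − (Σa)²)(nΣb² − (Σb)²)]
Numerator: 6×3522.95 − 184.8×123.9 = -1759.02
Denominator: √[(37171.56 − 34151.04)(16747.26 − 15351.21)] = √[3020.52 × 1396.05] = 2053.4841
r = -1759.02 / 2053.4841 ≈ -0.857

-0.857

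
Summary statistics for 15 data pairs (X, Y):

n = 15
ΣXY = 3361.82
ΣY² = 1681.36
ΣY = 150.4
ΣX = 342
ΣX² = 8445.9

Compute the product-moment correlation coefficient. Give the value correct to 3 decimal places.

-0.201

r = (nΣXY − ΣXΣY) / √[(nΣX² − (ΣX)²)(nΣY² − (ΣY)²)]
Numerator: 15×3361.82 − 342×150.4 = -1009.5
Denominator: √[(126688.5 − 116964)(25220.4 − 22620.16)] = √[9724.5 × 2600.24] = 5028.5220
r = -1009.5 / 5028.5220 ≈ -0.201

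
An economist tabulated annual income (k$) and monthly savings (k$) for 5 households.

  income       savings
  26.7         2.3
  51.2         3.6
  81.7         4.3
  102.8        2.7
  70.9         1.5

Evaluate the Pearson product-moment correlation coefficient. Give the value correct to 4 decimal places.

n = 5, Σx = 333.3, Σy = 14.4, Σx² = 25603.87, Σy² = 46.28, Σxy = 980.95
nΣxy − ΣxΣy = 4904.75 − 4799.52 = 105.23
nΣx² − (Σx)² = 128019.35 − 111088.89 = 16930.46; nΣy² − (Σy)² = 231.4 − 207.36 = 24.04
r = 105.23 / √(16930.46 × 24.04) = 105.23 / 637.9720 ≈ 0.1649

0.1649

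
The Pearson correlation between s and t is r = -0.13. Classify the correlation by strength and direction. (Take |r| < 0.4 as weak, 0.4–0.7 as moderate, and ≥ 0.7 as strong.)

weak negative

r = -0.13 < 0 so the relationship is negative.
|r| = 0.13, which falls in the weak range.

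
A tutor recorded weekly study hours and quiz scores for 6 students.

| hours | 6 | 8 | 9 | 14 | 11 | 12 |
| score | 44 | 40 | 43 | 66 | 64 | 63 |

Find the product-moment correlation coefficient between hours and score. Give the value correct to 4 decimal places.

n = 6, Σx = 60, Σy = 320, Σx² = 642, Σy² = 17806, Σxy = 3355
nΣxy − ΣxΣy = 20130 − 19200 = 930
nΣx² − (Σx)² = 3852 − 3600 = 252; nΣy² − (Σy)² = 106836 − 102400 = 4436
r = 930 / √(252 × 4436) = 930 / 1057.2947 ≈ 0.8796

0.8796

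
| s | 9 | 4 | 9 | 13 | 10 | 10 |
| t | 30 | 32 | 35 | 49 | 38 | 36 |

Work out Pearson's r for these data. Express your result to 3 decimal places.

0.750

n = 6, Σs = 55, Σt = 220, Σs² = 547, Σt² = 8290, Σst = 2090
nΣst − ΣsΣt = 12540 − 12100 = 440
nΣs² − (Σs)² = 3282 − 3025 = 257; nΣt² − (Σt)² = 49740 − 48400 = 1340
r = 440 / √(257 × 1340) = 440 / 586.8390 ≈ 0.750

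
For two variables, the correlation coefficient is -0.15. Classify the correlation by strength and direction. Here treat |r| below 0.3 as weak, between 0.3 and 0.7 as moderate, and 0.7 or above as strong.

weak negative

r = -0.15 < 0 so the relationship is negative.
|r| = 0.15, which falls in the weak range.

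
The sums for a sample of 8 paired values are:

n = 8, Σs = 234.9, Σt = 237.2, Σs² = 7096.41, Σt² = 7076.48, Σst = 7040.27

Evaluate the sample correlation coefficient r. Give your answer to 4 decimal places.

r = (nΣst − ΣsΣt) / √[(nΣs² − (Σs)²)(nΣt² − (Σt)²)]
Numerator: 8×7040.27 − 234.9×237.2 = 603.88
Denominator: √[(56771.28 − 55178.01)(56611.84 − 56263.84)] = √[1593.27 × 348] = 744.6193
r = 603.88 / 744.6193 ≈ 0.8110

0.8110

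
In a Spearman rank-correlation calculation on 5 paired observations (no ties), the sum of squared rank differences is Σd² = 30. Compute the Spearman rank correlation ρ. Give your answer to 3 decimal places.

ρ = 1 − 6Σd² / [n(n²−1)] = 1 − 6×30 / (5×24)
  = 1 − 180/120 = 1 − 1.5000 ≈ -0.500

-0.500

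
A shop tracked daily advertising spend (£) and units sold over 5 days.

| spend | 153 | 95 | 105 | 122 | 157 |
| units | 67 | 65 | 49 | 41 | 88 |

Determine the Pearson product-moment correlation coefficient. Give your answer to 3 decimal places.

0.595

n = 5, Σx = 632, Σy = 310, Σx² = 82992, Σy² = 20540, Σxy = 40389
nΣxy − ΣxΣy = 201945 − 195920 = 6025
nΣx² − (Σx)² = 414960 − 399424 = 15536; nΣy² − (Σy)² = 102700 − 96100 = 6600
r = 6025 / √(15536 × 6600) = 6025 / 10126.0851 ≈ 0.595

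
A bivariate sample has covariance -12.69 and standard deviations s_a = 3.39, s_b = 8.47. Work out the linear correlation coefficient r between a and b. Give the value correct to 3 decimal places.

r = Cov(a,b) / (s_a · s_b) = -12.69 / (3.39 × 8.47)
  = -12.69 / 28.7133 ≈ -0.442

-0.442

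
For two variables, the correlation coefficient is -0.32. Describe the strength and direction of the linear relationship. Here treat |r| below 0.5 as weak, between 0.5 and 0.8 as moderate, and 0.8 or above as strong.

weak negative

r = -0.32 < 0 so the relationship is negative.
|r| = 0.32, which falls in the weak range.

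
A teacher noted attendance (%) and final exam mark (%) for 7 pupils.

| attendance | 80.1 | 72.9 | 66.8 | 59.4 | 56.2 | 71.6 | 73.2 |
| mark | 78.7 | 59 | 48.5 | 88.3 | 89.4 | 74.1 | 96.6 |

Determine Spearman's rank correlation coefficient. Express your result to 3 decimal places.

Rank attendance: 7, 5, 3, 2, 1, 4, 6
Rank mark: 4, 2, 1, 5, 6, 3, 7
d = rank(attendance) − rank(mark): 3, 3, 2, -3, -5, 1, -1; Σd² = 58
ρ = 1 − 6Σd² / [n(n²−1)] = 1 − 6×58 / (7×48) = 1 − 348/336 ≈ -0.036

-0.036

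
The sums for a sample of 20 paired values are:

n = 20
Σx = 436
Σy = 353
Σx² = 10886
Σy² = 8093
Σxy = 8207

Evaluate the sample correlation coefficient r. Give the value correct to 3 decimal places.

0.319

r = (nΣxy − ΣxΣy) / √[(nΣx² − (Σx)²)(nΣy² − (Σy)²)]
Numerator: 20×8207 − 436×353 = 10232
Denominator: √[(217720 − 190096)(161860 − 124609)] = √[27624 × 37251] = 32078.3669
r = 10232 / 32078.3669 ≈ 0.319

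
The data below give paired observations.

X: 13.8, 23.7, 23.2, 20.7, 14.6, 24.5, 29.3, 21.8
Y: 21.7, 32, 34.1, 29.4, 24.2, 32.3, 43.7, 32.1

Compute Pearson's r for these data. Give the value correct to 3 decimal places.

n = 8, ΣX = 171.6, ΣY = 249.5, ΣX² = 3866, ΣY² = 8091.09, ΣXY = 5582.42
nΣXY − ΣXΣY = 44659.36 − 42814.2 = 1845.16
nΣX² − (ΣX)² = 30928 − 29446.56 = 1481.44; nΣY² − (ΣY)² = 64728.72 − 62250.25 = 2478.47
r = 1845.16 / √(1481.44 × 2478.47) = 1845.16 / 1916.1693 ≈ 0.963

0.963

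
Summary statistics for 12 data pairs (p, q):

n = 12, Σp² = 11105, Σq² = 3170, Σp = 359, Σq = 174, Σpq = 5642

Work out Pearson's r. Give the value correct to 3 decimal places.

r = (nΣpq − ΣpΣq) / √[(nΣp² − (Σp)²)(nΣq² − (Σq)²)]
Numerator: 12×5642 − 359×174 = 5238
Denominator: √[(133260 − 128881)(38040 − 30276)] = √[4379 × 7764] = 5830.8281
r = 5238 / 5830.8281 ≈ 0.898

0.898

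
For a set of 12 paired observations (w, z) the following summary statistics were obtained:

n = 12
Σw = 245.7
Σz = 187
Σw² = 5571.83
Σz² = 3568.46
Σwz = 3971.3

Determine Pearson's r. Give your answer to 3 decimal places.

r = (nΣwz − ΣwΣz) / √[(nΣw² − (Σw)²)(nΣz² − (Σz)²)]
Numerator: 12×3971.3 − 245.7×187 = 1709.7
Denominator: √[(66861.96 − 60368.49)(42821.52 − 34969)] = √[6493.47 × 7852.52] = 7140.7355
r = 1709.7 / 7140.7355 ≈ 0.239

0.239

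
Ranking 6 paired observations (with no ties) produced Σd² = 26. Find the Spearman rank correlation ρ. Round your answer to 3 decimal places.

ρ = 1 − 6Σd² / [n(n²−1)] = 1 − 6×26 / (6×35)
  = 1 − 156/210 = 1 − 0.7429 ≈ 0.257

0.257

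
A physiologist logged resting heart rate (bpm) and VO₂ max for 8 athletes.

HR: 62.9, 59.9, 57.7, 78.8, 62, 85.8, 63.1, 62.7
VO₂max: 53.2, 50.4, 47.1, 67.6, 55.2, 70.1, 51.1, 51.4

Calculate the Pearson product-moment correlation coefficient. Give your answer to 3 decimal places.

0.977

n = 8, Σx = 532.9, Σy = 446.1, Σx² = 36201.69, Σy² = 25372.79, Σxy = 30293.96
nΣxy − ΣxΣy = 242351.68 − 237726.69 = 4624.99
nΣx² − (Σx)² = 289613.52 − 283982.41 = 5631.11; nΣy² − (Σy)² = 202982.32 − 199005.21 = 3977.11
r = 4624.99 / √(5631.11 × 3977.11) = 4624.99 / 4732.3930 ≈ 0.977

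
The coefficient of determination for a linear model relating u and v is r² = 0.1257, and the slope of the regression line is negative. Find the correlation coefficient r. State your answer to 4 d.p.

|r| = √0.1257 = 0.3545
The association is negative, so r = −0.3545.

-0.3545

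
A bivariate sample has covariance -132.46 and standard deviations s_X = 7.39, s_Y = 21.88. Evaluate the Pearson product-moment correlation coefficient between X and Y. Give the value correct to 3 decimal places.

-0.819

r = Cov(X,Y) / (s_X · s_Y) = -132.46 / (7.39 × 21.88)
  = -132.46 / 161.6932 ≈ -0.819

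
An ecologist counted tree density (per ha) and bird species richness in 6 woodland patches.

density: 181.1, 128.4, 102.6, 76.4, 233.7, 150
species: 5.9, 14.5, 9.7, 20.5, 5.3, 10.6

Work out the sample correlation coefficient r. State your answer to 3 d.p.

-0.835

n = 6, Σx = 872.2, Σy = 66.5, Σx² = 142763.18, Σy² = 899.85, Σxy = 8320.32
nΣxy − ΣxΣy = 49921.92 − 58001.3 = -8079.38
nΣx² − (Σx)² = 856579.08 − 760732.84 = 95846.24; nΣy² − (Σy)² = 5399.1 − 4422.25 = 976.85
r = -8079.38 / √(95846.24 × 976.85) = -8079.38 / 9676.1252 ≈ -0.835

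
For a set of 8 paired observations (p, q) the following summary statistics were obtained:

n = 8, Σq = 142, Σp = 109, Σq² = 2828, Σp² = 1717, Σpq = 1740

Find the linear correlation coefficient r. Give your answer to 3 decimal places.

r = (nΣpq − ΣpΣq) / √[(nΣp² − (Σp)²)(nΣq² − (Σq)²)]
Numerator: 8×1740 − 109×142 = -1558
Denominator: √[(13736 − 11881)(22624 − 20164)] = √[1855 × 2460] = 2136.1882
r = -1558 / 2136.1882 ≈ -0.729

-0.729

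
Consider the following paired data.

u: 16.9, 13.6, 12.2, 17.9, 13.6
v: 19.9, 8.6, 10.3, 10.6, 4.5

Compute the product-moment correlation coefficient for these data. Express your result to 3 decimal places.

n = 5, Σu = 74.2, Σv = 53.9, Σu² = 1124.78, Σv² = 708.67, Σuv = 829.87
nΣuv − ΣuΣv = 4149.35 − 3999.38 = 149.97
nΣu² − (Σu)² = 5623.9 − 5505.64 = 118.26; nΣv² − (Σv)² = 3543.35 − 2905.21 = 638.14
r = 149.97 / √(118.26 × 638.14) = 149.97 / 274.7116 ≈ 0.546

0.546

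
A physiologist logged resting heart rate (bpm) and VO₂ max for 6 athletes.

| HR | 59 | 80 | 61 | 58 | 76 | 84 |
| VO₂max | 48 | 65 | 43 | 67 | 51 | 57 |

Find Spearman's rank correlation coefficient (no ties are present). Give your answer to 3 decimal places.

0.029

Rank HR: 2, 5, 3, 1, 4, 6
Rank VO₂max: 2, 5, 1, 6, 3, 4
d = rank(HR) − rank(VO₂max): 0, 0, 2, -5, 1, 2; Σd² = 34
ρ = 1 − 6Σd² / [n(n²−1)] = 1 − 6×34 / (6×35) = 1 − 204/210 ≈ 0.029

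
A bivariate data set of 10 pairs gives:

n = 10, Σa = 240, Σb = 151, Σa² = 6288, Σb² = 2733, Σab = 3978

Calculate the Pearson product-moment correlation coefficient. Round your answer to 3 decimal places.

r = (nΣab − ΣaΣb) / √[(nΣa² − (Σa)²)(nΣb² − (Σb)²)]
Numerator: 10×3978 − 240×151 = 3540
Denominator: √[(62880 − 57600)(27330 − 22801)] = √[5280 × 4529] = 4890.1043
r = 3540 / 4890.1043 ≈ 0.724

0.724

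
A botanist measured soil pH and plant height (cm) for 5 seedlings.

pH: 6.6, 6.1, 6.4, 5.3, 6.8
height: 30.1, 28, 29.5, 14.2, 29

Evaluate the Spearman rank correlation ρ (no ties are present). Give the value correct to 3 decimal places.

0.700

Rank pH: 4, 2, 3, 1, 5
Rank height: 5, 2, 4, 1, 3
d = rank(pH) − rank(height): -1, 0, -1, 0, 2; Σd² = 6
ρ = 1 − 6Σd² / [n(n²−1)] = 1 − 6×6 / (5×24) = 1 − 36/120 ≈ 0.700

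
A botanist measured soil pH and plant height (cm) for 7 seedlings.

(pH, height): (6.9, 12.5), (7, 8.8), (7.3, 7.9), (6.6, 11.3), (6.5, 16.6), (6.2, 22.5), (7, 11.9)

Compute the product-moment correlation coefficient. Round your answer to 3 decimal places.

-0.902

n = 7, Σx = 47.5, Σy = 91.5, Σx² = 323.15, Σy² = 1347.21, Σxy = 610.8
nΣxy − ΣxΣy = 4275.6 − 4346.25 = -70.65
nΣx² − (Σx)² = 2262.05 − 2256.25 = 5.8; nΣy² − (Σy)² = 9430.47 − 8372.25 = 1058.22
r = -70.65 / √(5.8 × 1058.22) = -70.65 / 78.3433 ≈ -0.902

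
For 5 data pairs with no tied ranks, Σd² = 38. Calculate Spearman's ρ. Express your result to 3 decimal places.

ρ = 1 − 6Σd² / [n(n²−1)] = 1 − 6×38 / (5×24)
  = 1 − 228/120 = 1 − 1.9000 ≈ -0.900

-0.900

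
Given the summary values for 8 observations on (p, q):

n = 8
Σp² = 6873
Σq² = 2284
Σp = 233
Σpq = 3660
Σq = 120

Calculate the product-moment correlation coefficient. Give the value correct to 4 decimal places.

r = (nΣpq − ΣpΣq) / √[(nΣp² − (Σp)²)(nΣq² − (Σq)²)]
Numerator: 8×3660 − 233×120 = 1320
Denominator: √[(54984 − 54289)(18272 − 14400)] = √[695 × 3872] = 1640.4390
r = 1320 / 1640.4390 ≈ 0.8047

0.8047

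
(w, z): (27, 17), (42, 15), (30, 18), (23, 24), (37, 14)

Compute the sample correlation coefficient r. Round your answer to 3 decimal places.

-0.829

n = 5, Σw = 159, Σz = 88, Σw² = 5291, Σz² = 1610, Σwz = 2699
nΣwz − ΣwΣz = 13495 − 13992 = -497
nΣw² − (Σw)² = 26455 − 25281 = 1174; nΣz² − (Σz)² = 8050 − 7744 = 306
r = -497 / √(1174 × 306) = -497 / 599.3697 ≈ -0.829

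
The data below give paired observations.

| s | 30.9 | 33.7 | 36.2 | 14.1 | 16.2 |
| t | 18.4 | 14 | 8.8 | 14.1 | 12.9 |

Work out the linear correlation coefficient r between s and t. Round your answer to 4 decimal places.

-0.1522

n = 5, Σs = 131.1, Σt = 68.2, Σs² = 3862.19, Σt² = 977.22, Σst = 1766.71
nΣst − ΣsΣt = 8833.55 − 8941.02 = -107.47
nΣs² − (Σs)² = 19310.95 − 17187.21 = 2123.74; nΣt² − (Σt)² = 4886.1 − 4651.24 = 234.86
r = -107.47 / √(2123.74 × 234.86) = -107.47 / 706.2447 ≈ -0.1522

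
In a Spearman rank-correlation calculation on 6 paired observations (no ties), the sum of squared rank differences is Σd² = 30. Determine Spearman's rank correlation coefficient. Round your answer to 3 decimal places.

ρ = 1 − 6Σd² / [n(n²−1)] = 1 − 6×30 / (6×35)
  = 1 − 180/210 = 1 − 0.8571 ≈ 0.143

0.143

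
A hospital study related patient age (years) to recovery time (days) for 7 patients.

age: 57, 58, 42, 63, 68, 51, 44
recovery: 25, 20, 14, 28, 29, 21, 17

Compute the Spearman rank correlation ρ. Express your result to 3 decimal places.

Rank age: 4, 5, 1, 6, 7, 3, 2
Rank recovery: 5, 3, 1, 6, 7, 4, 2
d = rank(age) − rank(recovery): -1, 2, 0, 0, 0, -1, 0; Σd² = 6
ρ = 1 − 6Σd² / [n(n²−1)] = 1 − 6×6 / (7×48) = 1 − 36/336 ≈ 0.893

0.893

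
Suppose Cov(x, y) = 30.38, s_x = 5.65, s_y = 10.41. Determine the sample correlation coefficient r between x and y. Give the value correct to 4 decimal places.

r = Cov(x,y) / (s_x · s_y) = 30.38 / (5.65 × 10.41)
  = 30.38 / 58.8165 ≈ 0.5165

0.5165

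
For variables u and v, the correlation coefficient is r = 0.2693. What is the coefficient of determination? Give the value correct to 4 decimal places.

0.0725

r² = (0.2693)² = 0.0725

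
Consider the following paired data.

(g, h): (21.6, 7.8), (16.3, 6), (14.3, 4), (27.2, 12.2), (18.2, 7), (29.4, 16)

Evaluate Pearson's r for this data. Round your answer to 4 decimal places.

0.9751

n = 6, Σg = 127, Σh = 53, Σg² = 2872.18, Σh² = 566.68, Σgh = 1253.12
nΣgh − ΣgΣh = 7518.72 − 6731 = 787.72
nΣg² − (Σg)² = 17233.08 − 16129 = 1104.08; nΣh² − (Σh)² = 3400.08 − 2809 = 591.08
r = 787.72 / √(1104.08 × 591.08) = 787.72 / 807.8364 ≈ 0.9751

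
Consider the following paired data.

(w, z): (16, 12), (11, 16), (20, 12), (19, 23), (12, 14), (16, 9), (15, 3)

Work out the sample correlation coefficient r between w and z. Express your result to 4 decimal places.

0.1320

n = 7, Σw = 109, Σz = 89, Σw² = 1763, Σz² = 1359, Σwz = 1402
nΣwz − ΣwΣz = 9814 − 9701 = 113
nΣw² − (Σw)² = 12341 − 11881 = 460; nΣz² − (Σz)² = 9513 − 7921 = 1592
r = 113 / √(460 × 1592) = 113 / 855.7570 ≈ 0.1320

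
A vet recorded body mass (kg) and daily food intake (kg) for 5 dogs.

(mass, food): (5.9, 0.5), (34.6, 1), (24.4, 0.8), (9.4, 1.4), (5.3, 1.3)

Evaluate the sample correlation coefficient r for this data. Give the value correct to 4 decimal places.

n = 5, Σx = 79.6, Σy = 5, Σx² = 1943.78, Σy² = 5.54, Σxy = 77.12
nΣxy − ΣxΣy = 385.6 − 398 = -12.4
nΣx² − (Σx)² = 9718.9 − 6336.16 = 3382.74; nΣy² − (Σy)² = 27.7 − 25 = 2.7
r = -12.4 / √(3382.74 × 2.7) = -12.4 / 95.5688 ≈ -0.1297

-0.1297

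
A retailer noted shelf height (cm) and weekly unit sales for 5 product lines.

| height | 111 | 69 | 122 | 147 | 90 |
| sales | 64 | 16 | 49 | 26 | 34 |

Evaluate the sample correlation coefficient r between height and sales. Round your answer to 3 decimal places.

0.306

n = 5, Σx = 539, Σy = 189, Σx² = 61675, Σy² = 8585, Σxy = 21068
nΣxy − ΣxΣy = 105340 − 101871 = 3469
nΣx² − (Σx)² = 308375 − 290521 = 17854; nΣy² − (Σy)² = 42925 − 35721 = 7204
r = 3469 / √(17854 × 7204) = 3469 / 11341.0853 ≈ 0.306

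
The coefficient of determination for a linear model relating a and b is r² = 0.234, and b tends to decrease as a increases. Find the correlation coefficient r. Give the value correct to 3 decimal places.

-0.484

|r| = √0.234 = 0.484
The association is negative, so r = −0.484.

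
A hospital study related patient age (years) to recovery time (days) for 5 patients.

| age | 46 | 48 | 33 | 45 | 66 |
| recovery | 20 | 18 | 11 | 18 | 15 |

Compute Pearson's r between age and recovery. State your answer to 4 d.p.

n = 5, Σx = 238, Σy = 82, Σx² = 11890, Σy² = 1394, Σxy = 3947
nΣxy − ΣxΣy = 19735 − 19516 = 219
nΣx² − (Σx)² = 59450 − 56644 = 2806; nΣy² − (Σy)² = 6970 − 6724 = 246
r = 219 / √(2806 × 246) = 219 / 830.8285 ≈ 0.2636

0.2636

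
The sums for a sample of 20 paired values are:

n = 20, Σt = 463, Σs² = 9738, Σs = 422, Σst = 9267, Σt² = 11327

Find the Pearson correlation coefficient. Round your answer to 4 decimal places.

r = (nΣst − ΣsΣt) / √[(nΣs² − (Σs)²)(nΣt² − (Σt)²)]
Numerator: 20×9267 − 422×463 = -10046
Denominator: √[(194760 − 178084)(226540 − 214369)] = √[16676 × 12171] = 14246.5293
r = -10046 / 14246.5293 ≈ -0.7052

-0.7052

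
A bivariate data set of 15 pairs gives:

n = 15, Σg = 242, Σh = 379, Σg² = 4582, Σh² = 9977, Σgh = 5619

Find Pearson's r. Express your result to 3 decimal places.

r = (nΣgh − ΣgΣh) / √[(nΣg² − (Σg)²)(nΣh² − (Σh)²)]
Numerator: 15×5619 − 242×379 = -7433
Denominator: √[(68730 − 58564)(149655 − 143641)] = √[10166 × 6014] = 7819.0999
r = -7433 / 7819.0999 ≈ -0.951

-0.951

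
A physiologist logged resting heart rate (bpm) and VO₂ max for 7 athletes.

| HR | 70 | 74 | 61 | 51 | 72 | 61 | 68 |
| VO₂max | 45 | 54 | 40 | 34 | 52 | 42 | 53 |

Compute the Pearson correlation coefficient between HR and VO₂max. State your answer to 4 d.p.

n = 7, Σx = 457, Σy = 320, Σx² = 30227, Σy² = 14974, Σxy = 21230
nΣxy − ΣxΣy = 148610 − 146240 = 2370
nΣx² − (Σx)² = 211589 − 208849 = 2740; nΣy² − (Σy)² = 104818 − 102400 = 2418
r = 2370 / √(2740 × 2418) = 2370 / 2573.9697 ≈ 0.9208

0.9208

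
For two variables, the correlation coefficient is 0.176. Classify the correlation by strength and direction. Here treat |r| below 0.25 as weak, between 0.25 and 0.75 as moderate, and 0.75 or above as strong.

r = 0.176 > 0 so the relationship is positive.
|r| = 0.176, which falls in the weak range.

weak positive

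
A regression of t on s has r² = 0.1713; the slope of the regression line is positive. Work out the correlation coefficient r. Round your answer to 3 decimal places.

|r| = √0.1713 = 0.414
The association is positive, so r = 0.414.

0.414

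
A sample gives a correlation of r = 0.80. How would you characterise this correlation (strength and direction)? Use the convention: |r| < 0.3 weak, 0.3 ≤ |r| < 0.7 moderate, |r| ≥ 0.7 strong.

r = 0.80 > 0 so the relationship is positive.
|r| = 0.80, which falls in the strong range.

strong positive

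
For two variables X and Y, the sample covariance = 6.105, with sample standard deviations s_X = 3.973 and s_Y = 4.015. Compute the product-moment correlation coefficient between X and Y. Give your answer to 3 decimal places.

0.383

r = Cov(X,Y) / (s_X · s_Y) = 6.105 / (3.973 × 4.015)
  = 6.105 / 15.9516 ≈ 0.383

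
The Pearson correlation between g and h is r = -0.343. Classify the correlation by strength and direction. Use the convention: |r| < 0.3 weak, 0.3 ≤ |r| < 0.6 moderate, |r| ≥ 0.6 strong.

r = -0.343 < 0 so the relationship is negative.
|r| = 0.343, which falls in the moderate range.

moderate negative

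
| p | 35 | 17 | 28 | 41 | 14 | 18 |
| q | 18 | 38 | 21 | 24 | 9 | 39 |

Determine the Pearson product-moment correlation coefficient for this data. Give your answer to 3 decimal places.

-0.193

n = 6, Σp = 153, Σq = 149, Σp² = 4499, Σq² = 4387, Σpq = 3676
nΣpq − ΣpΣq = 22056 − 22797 = -741
nΣp² − (Σp)² = 26994 − 23409 = 3585; nΣq² − (Σq)² = 26322 − 22201 = 4121
r = -741 / √(3585 × 4121) = -741 / 3843.6682 ≈ -0.193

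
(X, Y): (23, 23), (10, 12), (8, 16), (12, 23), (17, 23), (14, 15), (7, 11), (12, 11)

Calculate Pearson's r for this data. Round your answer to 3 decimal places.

0.692

n = 8, ΣX = 103, ΣY = 134, ΣX² = 1515, ΣY² = 2454, ΣXY = 1863
nΣXY − ΣXΣY = 14904 − 13802 = 1102
nΣX² − (ΣX)² = 12120 − 10609 = 1511; nΣY² − (ΣY)² = 19632 − 17956 = 1676
r = 1102 / √(1511 × 1676) = 1102 / 1591.3629 ≈ 0.692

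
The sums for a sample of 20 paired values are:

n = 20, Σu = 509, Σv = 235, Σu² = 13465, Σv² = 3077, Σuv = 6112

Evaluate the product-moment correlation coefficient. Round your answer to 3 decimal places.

0.327

r = (nΣuv − ΣuΣv) / √[(nΣu² − (Σu)²)(nΣv² − (Σv)²)]
Numerator: 20×6112 − 509×235 = 2625
Denominator: √[(269300 − 259081)(61540 − 55225)] = √[10219 × 6315] = 8033.2425
r = 2625 / 8033.2425 ≈ 0.327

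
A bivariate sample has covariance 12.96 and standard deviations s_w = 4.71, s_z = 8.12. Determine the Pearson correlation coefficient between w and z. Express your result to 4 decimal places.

0.3389

r = Cov(w,z) / (s_w · s_z) = 12.96 / (4.71 × 8.12)
  = 12.96 / 38.2452 ≈ 0.3389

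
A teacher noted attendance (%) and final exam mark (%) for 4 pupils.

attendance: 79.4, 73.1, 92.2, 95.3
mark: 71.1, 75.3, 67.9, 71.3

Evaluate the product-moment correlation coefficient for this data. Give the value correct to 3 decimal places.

n = 4, Σx = 340, Σy = 285.6, Σx² = 29230.9, Σy² = 20419.4, Σxy = 24205.04
nΣxy − ΣxΣy = 96820.16 − 97104 = -283.84
nΣx² − (Σx)² = 116923.6 − 115600 = 1323.6; nΣy² − (Σy)² = 81677.6 − 81567.36 = 110.24
r = -283.84 / √(1323.6 × 110.24) = -283.84 / 381.9865 ≈ -0.743

-0.743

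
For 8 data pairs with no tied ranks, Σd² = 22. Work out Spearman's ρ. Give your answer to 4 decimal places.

0.7381

ρ = 1 − 6Σd² / [n(n²−1)] = 1 − 6×22 / (8×63)
  = 1 − 132/504 = 1 − 0.26190 ≈ 0.7381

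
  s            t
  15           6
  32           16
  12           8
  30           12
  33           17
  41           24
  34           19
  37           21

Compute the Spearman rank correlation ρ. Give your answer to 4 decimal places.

Rank s: 2, 4, 1, 3, 5, 8, 6, 7
Rank t: 1, 4, 2, 3, 5, 8, 6, 7
d = rank(s) − rank(t): 1, 0, -1, 0, 0, 0, 0, 0; Σd² = 2
ρ = 1 − 6Σd² / [n(n²−1)] = 1 − 6×2 / (8×63) = 1 − 12/504 ≈ 0.9762

0.9762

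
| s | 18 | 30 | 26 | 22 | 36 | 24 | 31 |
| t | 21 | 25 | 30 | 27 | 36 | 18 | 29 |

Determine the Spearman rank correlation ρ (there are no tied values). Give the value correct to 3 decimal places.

Rank s: 1, 5, 4, 2, 7, 3, 6
Rank t: 2, 3, 6, 4, 7, 1, 5
d = rank(s) − rank(t): -1, 2, -2, -2, 0, 2, 1; Σd² = 18
ρ = 1 − 6Σd² / [n(n²−1)] = 1 − 6×18 / (7×48) = 1 − 108/336 ≈ 0.679

0.679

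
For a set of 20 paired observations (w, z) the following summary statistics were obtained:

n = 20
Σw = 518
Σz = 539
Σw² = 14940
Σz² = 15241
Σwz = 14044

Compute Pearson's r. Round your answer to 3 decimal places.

0.080

r = (nΣwz − ΣwΣz) / √[(nΣw² − (Σw)²)(nΣz² − (Σz)²)]
Numerator: 20×14044 − 518×539 = 1678
Denominator: √[(298800 − 268324)(304820 − 290521)] = √[30476 × 14299] = 20875.2563
r = 1678 / 20875.2563 ≈ 0.080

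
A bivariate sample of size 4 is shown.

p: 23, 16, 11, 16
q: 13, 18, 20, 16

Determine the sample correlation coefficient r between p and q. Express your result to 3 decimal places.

-0.962

n = 4, Σp = 66, Σq = 67, Σp² = 1162, Σq² = 1149, Σpq = 1063
nΣpq − ΣpΣq = 4252 − 4422 = -170
nΣp² − (Σp)² = 4648 − 4356 = 292; nΣq² − (Σq)² = 4596 − 4489 = 107
r = -170 / √(292 × 107) = -170 / 176.7597 ≈ -0.962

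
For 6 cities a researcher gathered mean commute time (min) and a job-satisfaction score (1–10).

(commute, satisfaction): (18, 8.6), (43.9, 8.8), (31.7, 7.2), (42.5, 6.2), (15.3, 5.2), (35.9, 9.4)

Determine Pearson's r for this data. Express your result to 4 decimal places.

0.3263

n = 6, Σx = 187.3, Σy = 45.4, Σx² = 6585.25, Σy² = 357.08, Σxy = 1449.88
nΣxy − ΣxΣy = 8699.28 − 8503.42 = 195.86
nΣx² − (Σx)² = 39511.5 − 35081.29 = 4430.21; nΣy² − (Σy)² = 2142.48 − 2061.16 = 81.32
r = 195.86 / √(4430.21 × 81.32) = 195.86 / 600.2205 ≈ 0.3263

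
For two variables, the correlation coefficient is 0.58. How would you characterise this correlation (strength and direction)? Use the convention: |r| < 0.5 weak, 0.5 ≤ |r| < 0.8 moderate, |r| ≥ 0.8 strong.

moderate positive

r = 0.58 > 0 so the relationship is positive.
|r| = 0.58, which falls in the moderate range.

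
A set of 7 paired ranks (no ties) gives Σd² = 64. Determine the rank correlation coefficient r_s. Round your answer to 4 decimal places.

-0.1429

ρ = 1 − 6Σd² / [n(n²−1)] = 1 − 6×64 / (7×48)
  = 1 − 384/336 = 1 − 1.14286 ≈ -0.1429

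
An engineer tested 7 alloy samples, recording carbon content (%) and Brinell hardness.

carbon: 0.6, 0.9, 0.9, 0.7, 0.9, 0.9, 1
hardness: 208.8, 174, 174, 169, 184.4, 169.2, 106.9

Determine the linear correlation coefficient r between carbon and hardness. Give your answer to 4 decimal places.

n = 7, Σx = 5.9, Σy = 1186.3, Σx² = 5.09, Σy² = 206770.05, Σxy = 981.92
nΣxy − ΣxΣy = 6873.44 − 6999.17 = -125.73
nΣx² − (Σx)² = 35.63 − 34.81 = 0.82; nΣy² − (Σy)² = 1447390.35 − 1407307.69 = 40082.66
r = -125.73 / √(0.82 × 40082.66) = -125.73 / 181.2947 ≈ -0.6935

-0.6935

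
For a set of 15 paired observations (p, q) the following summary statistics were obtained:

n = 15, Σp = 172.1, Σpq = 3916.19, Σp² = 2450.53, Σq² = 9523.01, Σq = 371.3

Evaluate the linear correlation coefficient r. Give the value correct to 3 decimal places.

r = (nΣpq − ΣpΣq) / √[(nΣp² − (Σp)²)(nΣq² − (Σq)²)]
Numerator: 15×3916.19 − 172.1×371.3 = -5157.88
Denominator: √[(36757.95 − 29618.41)(142845.15 − 137863.69)] = √[7139.54 × 4981.46] = 5963.6677
r = -5157.88 / 5963.6677 ≈ -0.865

-0.865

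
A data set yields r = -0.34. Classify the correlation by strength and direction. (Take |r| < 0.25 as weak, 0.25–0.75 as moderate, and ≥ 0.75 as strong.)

r = -0.34 < 0 so the relationship is negative.
|r| = 0.34, which falls in the moderate range.

moderate negative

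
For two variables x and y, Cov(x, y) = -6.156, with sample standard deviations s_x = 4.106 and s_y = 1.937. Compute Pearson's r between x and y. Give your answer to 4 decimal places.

r = Cov(x,y) / (s_x · s_y) = -6.156 / (4.106 × 1.937)
  = -6.156 / 7.9533 ≈ -0.7740

-0.7740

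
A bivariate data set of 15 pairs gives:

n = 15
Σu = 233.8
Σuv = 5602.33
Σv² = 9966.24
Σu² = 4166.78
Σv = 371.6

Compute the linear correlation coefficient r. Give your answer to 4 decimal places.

-0.3009

r = (nΣuv − ΣuΣv) / √[(nΣu² − (Σu)²)(nΣv² − (Σv)²)]
Numerator: 15×5602.33 − 233.8×371.6 = -2845.13
Denominator: √[(62501.7 − 54662.44)(149493.6 − 138086.56)] = √[7839.26 × 11407.04] = 9456.3604
r = -2845.13 / 9456.3604 ≈ -0.3009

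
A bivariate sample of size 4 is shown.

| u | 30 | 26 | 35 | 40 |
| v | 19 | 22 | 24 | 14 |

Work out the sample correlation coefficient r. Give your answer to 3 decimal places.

n = 4, Σu = 131, Σv = 79, Σu² = 4401, Σv² = 1617, Σuv = 2542
nΣuv − ΣuΣv = 10168 − 10349 = -181
nΣu² − (Σu)² = 17604 − 17161 = 443; nΣv² − (Σv)² = 6468 − 6241 = 227
r = -181 / √(443 × 227) = -181 / 317.1135 ≈ -0.571

-0.571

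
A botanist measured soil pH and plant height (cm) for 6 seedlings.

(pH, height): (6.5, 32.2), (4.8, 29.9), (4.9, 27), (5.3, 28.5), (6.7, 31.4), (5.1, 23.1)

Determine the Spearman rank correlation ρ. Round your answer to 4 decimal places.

Rank pH: 5, 1, 2, 4, 6, 3
Rank height: 6, 4, 2, 3, 5, 1
d = rank(pH) − rank(height): -1, -3, 0, 1, 1, 2; Σd² = 16
ρ = 1 − 6Σd² / [n(n²−1)] = 1 − 6×16 / (6×35) = 1 − 96/210 ≈ 0.5429

0.5429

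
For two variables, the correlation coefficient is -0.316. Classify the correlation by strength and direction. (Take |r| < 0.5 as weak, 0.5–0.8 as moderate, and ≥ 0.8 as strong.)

weak negative

r = -0.316 < 0 so the relationship is negative.
|r| = 0.316, which falls in the weak range.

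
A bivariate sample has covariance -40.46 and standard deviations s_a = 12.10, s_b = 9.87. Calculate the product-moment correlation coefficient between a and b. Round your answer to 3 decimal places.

-0.339

r = Cov(a,b) / (s_a · s_b) = -40.46 / (12.10 × 9.87)
  = -40.46 / 119.4270 ≈ -0.339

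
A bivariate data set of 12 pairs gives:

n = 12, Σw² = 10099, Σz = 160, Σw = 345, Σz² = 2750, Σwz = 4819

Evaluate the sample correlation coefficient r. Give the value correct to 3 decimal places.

0.657

r = (nΣwz − ΣwΣz) / √[(nΣw² − (Σw)²)(nΣz² − (Σz)²)]
Numerator: 12×4819 − 345×160 = 2628
Denominator: √[(121188 − 119025)(33000 − 25600)] = √[2163 × 7400] = 4000.7749
r = 2628 / 4000.7749 ≈ 0.657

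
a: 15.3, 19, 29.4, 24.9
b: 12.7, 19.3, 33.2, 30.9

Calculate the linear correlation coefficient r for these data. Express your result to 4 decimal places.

0.9794

n = 4, Σa = 88.6, Σb = 96.1, Σa² = 2079.46, Σb² = 2590.83, Σab = 2306.5
nΣab − ΣaΣb = 9226 − 8514.46 = 711.54
nΣa² − (Σa)² = 8317.84 − 7849.96 = 467.88; nΣb² − (Σb)² = 10363.32 − 9235.21 = 1128.11
r = 711.54 / √(467.88 × 1128.11) = 711.54 / 726.5123 ≈ 0.9794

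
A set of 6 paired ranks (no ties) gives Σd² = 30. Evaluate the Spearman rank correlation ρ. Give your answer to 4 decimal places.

ρ = 1 − 6Σd² / [n(n²−1)] = 1 − 6×30 / (6×35)
  = 1 − 180/210 = 1 − 0.85714 ≈ 0.1429

0.1429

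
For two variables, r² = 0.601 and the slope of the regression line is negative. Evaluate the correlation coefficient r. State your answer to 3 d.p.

-0.775

|r| = √0.601 = 0.775
The association is negative, so r = −0.775.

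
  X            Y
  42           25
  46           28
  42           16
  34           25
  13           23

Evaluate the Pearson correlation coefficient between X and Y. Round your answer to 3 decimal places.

n = 5, ΣX = 177, ΣY = 117, ΣX² = 6969, ΣY² = 2819, ΣXY = 4159
nΣXY − ΣXΣY = 20795 − 20709 = 86
nΣX² − (ΣX)² = 34845 − 31329 = 3516; nΣY² − (ΣY)² = 14095 − 13689 = 406
r = 86 / √(3516 × 406) = 86 / 1194.7786 ≈ 0.072

0.072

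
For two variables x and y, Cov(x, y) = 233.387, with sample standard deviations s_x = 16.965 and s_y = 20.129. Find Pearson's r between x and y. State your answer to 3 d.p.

0.683

r = Cov(x,y) / (s_x · s_y) = 233.387 / (16.965 × 20.129)
  = 233.387 / 341.4885 ≈ 0.683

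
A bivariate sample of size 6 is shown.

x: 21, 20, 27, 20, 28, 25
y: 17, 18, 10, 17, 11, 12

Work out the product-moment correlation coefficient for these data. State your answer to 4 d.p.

n = 6, Σx = 141, Σy = 85, Σx² = 3379, Σy² = 1267, Σxy = 1935
nΣxy − ΣxΣy = 11610 − 11985 = -375
nΣx² − (Σx)² = 20274 − 19881 = 393; nΣy² − (Σy)² = 7602 − 7225 = 377
r = -375 / √(393 × 377) = -375 / 384.9169 ≈ -0.9742

-0.9742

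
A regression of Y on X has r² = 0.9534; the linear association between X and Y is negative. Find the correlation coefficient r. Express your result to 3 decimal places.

-0.976

|r| = √0.9534 = 0.976
The association is negative, so r = −0.976.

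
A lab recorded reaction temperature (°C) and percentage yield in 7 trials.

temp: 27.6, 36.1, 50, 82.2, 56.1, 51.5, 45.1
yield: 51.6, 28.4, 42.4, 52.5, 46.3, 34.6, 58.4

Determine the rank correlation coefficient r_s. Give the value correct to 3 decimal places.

Rank temp: 1, 2, 4, 7, 6, 5, 3
Rank yield: 5, 1, 3, 6, 4, 2, 7
d = rank(temp) − rank(yield): -4, 1, 1, 1, 2, 3, -4; Σd² = 48
ρ = 1 − 6Σd² / [n(n²−1)] = 1 − 6×48 / (7×48) = 1 − 288/336 ≈ 0.143

0.143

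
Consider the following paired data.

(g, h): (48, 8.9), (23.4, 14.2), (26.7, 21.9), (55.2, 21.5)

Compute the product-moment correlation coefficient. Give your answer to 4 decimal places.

n = 4, Σg = 153.3, Σh = 66.5, Σg² = 6611.49, Σh² = 1222.71, Σgh = 2531.01
nΣgh − ΣgΣh = 10124.04 − 10194.45 = -70.41
nΣg² − (Σg)² = 26445.96 − 23500.89 = 2945.07; nΣh² − (Σh)² = 4890.84 − 4422.25 = 468.59
r = -70.41 / √(2945.07 × 468.59) = -70.41 / 1174.7469 ≈ -0.0599

-0.0599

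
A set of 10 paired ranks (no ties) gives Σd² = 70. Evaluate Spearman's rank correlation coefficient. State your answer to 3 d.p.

0.576

ρ = 1 − 6Σd² / [n(n²−1)] = 1 − 6×70 / (10×99)
  = 1 − 420/990 = 1 − 0.4242 ≈ 0.576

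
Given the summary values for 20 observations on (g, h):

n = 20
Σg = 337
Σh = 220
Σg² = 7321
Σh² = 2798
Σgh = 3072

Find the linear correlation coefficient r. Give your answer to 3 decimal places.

r = (nΣgh − ΣgΣh) / √[(nΣg² − (Σg)²)(nΣh² − (Σh)²)]
Numerator: 20×3072 − 337×220 = -12700
Denominator: √[(146420 − 113569)(55960 − 48400)] = √[32851 × 7560] = 15759.2373
r = -12700 / 15759.2373 ≈ -0.806

-0.806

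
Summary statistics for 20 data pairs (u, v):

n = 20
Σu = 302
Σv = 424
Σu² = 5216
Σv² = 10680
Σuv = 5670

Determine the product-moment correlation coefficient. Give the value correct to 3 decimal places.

-0.695

r = (nΣuv − ΣuΣv) / √[(nΣu² − (Σu)²)(nΣv² − (Σv)²)]
Numerator: 20×5670 − 302×424 = -14648
Denominator: √[(104320 − 91204)(213600 − 179776)] = √[13116 × 33824] = 21062.6585
r = -14648 / 21062.6585 ≈ -0.695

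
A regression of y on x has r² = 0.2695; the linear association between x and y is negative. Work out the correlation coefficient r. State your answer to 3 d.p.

-0.519

|r| = √0.2695 = 0.519
The association is negative, so r = −0.519.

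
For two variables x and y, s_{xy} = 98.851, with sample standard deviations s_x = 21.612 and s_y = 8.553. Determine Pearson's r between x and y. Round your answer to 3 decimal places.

r = Cov(x,y) / (s_x · s_y) = 98.851 / (21.612 × 8.553)
  = 98.851 / 184.8474 ≈ 0.535

0.535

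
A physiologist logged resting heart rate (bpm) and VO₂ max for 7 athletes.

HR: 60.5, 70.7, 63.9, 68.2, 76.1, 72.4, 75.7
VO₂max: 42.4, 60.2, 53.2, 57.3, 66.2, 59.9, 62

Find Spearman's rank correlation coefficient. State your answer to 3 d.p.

0.964

Rank HR: 1, 4, 2, 3, 7, 5, 6
Rank VO₂max: 1, 5, 2, 3, 7, 4, 6
d = rank(HR) − rank(VO₂max): 0, -1, 0, 0, 0, 1, 0; Σd² = 2
ρ = 1 − 6Σd² / [n(n²−1)] = 1 − 6×2 / (7×48) = 1 − 12/336 ≈ 0.964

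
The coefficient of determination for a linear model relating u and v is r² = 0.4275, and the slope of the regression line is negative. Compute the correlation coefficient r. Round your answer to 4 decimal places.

|r| = √0.4275 = 0.6538
The association is negative, so r = −0.6538.

-0.6538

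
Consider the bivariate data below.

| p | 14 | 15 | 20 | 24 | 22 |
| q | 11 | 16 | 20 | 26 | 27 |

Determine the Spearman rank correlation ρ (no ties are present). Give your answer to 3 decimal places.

0.900

Rank p: 1, 2, 3, 5, 4
Rank q: 1, 2, 3, 4, 5
d = rank(p) − rank(q): 0, 0, 0, 1, -1; Σd² = 2
ρ = 1 − 6Σd² / [n(n²−1)] = 1 − 6×2 / (5×24) = 1 − 12/120 ≈ 0.900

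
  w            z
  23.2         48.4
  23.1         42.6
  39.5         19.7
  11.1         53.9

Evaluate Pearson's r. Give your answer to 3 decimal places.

-0.959

n = 4, Σw = 96.9, Σz = 164.6, Σw² = 2755.31, Σz² = 7450.62, Σwz = 3483.38
nΣwz − ΣwΣz = 13933.52 − 15949.74 = -2016.22
nΣw² − (Σw)² = 11021.24 − 9389.61 = 1631.63; nΣz² − (Σz)² = 29802.48 − 27093.16 = 2709.32
r = -2016.22 / √(1631.63 × 2709.32) = -2016.22 / 2102.5241 ≈ -0.959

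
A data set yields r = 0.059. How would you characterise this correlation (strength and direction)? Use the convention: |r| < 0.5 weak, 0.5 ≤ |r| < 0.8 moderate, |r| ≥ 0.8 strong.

r = 0.059 > 0 so the relationship is positive.
|r| = 0.059, which falls in the weak range.

weak positive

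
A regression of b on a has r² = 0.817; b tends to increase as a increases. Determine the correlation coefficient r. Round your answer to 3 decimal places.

|r| = √0.817 = 0.904
The association is positive, so r = 0.904.

0.904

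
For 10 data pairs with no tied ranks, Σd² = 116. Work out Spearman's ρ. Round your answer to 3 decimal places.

ρ = 1 − 6Σd² / [n(n²−1)] = 1 − 6×116 / (10×99)
  = 1 − 696/990 = 1 − 0.7030 ≈ 0.297

0.297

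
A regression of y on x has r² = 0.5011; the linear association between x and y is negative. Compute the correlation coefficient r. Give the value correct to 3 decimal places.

|r| = √0.5011 = 0.708
The association is negative, so r = −0.708.

-0.708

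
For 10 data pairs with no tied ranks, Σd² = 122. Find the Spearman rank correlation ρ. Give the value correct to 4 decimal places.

0.2606

ρ = 1 − 6Σd² / [n(n²−1)] = 1 − 6×122 / (10×99)
  = 1 − 732/990 = 1 − 0.73939 ≈ 0.2606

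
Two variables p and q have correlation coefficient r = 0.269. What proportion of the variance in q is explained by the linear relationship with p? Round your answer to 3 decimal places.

0.072

r² = (0.269)² = 0.072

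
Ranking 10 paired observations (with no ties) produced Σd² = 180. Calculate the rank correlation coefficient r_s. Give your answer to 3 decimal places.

-0.091

ρ = 1 − 6Σd² / [n(n²−1)] = 1 − 6×180 / (10×99)
  = 1 − 1080/990 = 1 − 1.0909 ≈ -0.091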